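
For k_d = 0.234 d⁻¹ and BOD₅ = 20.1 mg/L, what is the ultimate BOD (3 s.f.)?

L₀ ≈ 29.1 mg/L

BOD₅ = L₀(1 − e^(−5k_d)) ⇒ L₀ = BOD₅ / (1 − e^(−5×0.234))
= 20.1 / (1 − 0.3104) = 20.1 / 0.6896 = 29.15 mg/L.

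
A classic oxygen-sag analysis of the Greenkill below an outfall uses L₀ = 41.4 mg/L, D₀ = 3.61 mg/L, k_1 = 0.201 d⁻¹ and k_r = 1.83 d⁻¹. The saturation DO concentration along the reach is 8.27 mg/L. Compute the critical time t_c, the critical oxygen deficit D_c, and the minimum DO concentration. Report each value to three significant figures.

t_c ≈ 0.603 d; D_c ≈ 4.03 mg/L; min DO ≈ 4.24 mg/L

With k_r/k_1 = 9.104 and 1 − D₀(k_r−k_1)/(k_1 L₀) = 0.2933,
t_c = ln(9.104 × 0.2933) / (1.83 − 0.201) = ln(2.670) / 1.629 = 0.9822/1.629 = 0.6030 d.
L(t_c) = L₀ e^(−k_1 t_c) = 41.4 × 0.8859 = 36.67 mg/L, and at the critical point k_r D_c = k_1 L, so D_c = (0.201/1.83) × 36.67 = 4.028 mg/L.
Minimum DO = C_s − D_c = 8.27 − 4.028 = 4.242 mg/L.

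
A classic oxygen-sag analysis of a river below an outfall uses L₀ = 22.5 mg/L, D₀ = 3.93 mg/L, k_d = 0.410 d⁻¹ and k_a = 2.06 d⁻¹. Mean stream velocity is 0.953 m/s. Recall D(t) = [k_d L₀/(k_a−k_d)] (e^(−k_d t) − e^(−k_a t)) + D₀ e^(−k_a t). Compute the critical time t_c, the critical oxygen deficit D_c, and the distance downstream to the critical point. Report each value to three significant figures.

t_c = [1/(k_a−k_d)] ln[(k_a/k_d)(1 − D₀(k_a−k_d)/(k_d L₀))]
= [1/(2.06−0.410)] ln[(2.06/0.410)(1 − 3.93×1.650/(0.410×22.5))]
= (1/1.650) ln[5.024 × 0.2971] = 0.6061 × ln(1.493) = 0.6061 × 0.4005 = 0.2427 d.
D_c = (k_d/k_a) L₀ e^(−k_d t_c) = (0.410/2.06) × 22.5 × e^(−0.410×0.2427) = 0.1990 × 22.5 × 0.9053 = 4.054 mg/L.
x_c = v t_c = 0.953 m/s × 0.2427 d × 86400 s/d = 19990 m ≈ 20.0 km.

t_c ≈ 0.243 d; D_c ≈ 4.05 mg/L; x_c ≈ 20.0 km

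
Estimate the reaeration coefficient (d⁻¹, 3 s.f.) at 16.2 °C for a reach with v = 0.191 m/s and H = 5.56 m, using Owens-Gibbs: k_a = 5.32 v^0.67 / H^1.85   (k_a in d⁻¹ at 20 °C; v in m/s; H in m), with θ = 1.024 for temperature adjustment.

k_a(20) = 5.32 × 0.191^0.67 / 5.56^1.85 = 5.32 × 0.3298 / 23.90 = 0.07342 d⁻¹.
k_a(16.2) = 0.07342 × 1.024^(16.2−20) = 0.07342 × 0.9138 = 0.06709 d⁻¹.

k_a ≈ 0.0671 d⁻¹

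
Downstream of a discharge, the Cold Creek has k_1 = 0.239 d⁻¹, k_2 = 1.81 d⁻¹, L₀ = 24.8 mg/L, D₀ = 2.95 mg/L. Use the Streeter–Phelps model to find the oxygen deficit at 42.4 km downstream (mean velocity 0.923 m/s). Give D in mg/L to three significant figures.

Travel time t = x/v = 42.4 km / (0.923 m/s) = 42400 m / 0.923 m/s = 45940 s = 0.5317 d.
k_1 L₀/(k_2−k_1) = 0.239×24.8/(1.81−0.239) = 5.927/1.571 = 3.773 mg/L.
e^(−k_1 t) = e^(−0.239×0.5317) = 0.8807; e^(−k_2 t) = e^(−1.81×0.5317) = 0.3820.
D = 3.773 × (0.8807 − 0.3820) + 2.95 × 0.3820 = 1.881 + 1.127 = 3.008 mg/L.

D ≈ 3.01 mg/L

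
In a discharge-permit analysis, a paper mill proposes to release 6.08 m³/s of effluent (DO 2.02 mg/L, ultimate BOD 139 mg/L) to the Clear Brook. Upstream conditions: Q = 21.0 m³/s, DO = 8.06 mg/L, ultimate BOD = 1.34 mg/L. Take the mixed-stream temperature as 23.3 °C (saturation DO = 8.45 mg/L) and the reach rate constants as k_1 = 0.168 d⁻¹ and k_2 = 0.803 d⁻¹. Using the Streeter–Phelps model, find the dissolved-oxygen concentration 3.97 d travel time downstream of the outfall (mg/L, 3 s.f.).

Mixed DO = (21.0×8.06 + 6.08×2.02)/(21.0+6.08) = 181.5/27.08 = 6.704 mg/L.
Mixed L₀ = (21.0×1.34 + 6.08×139)/(27.08) = 873.3/27.08 = 32.25 mg/L.
Initial deficit D₀ = C_s − DO₀ = 8.45 − 6.704 = 1.746 mg/L.
D(3.97) = [0.168×32.25/(0.803−0.168)](e^(−0.168×3.97) − e^(−0.803×3.97)) + 1.746 e^(−0.803×3.97)
= 8.532 × (0.5133 − 0.04126) + 1.746 × 0.04126 = 4.099 mg/L.
DO = 8.45 − 4.099 = 4.351 mg/L.

DO ≈ 4.35 mg/L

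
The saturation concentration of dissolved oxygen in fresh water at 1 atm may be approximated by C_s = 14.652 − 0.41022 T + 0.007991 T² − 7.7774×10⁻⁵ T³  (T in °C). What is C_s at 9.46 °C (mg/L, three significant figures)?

C_s = 14.652 − 0.41022×9.46 + 0.007991×9.46² − 7.7774×10⁻⁵×9.46³ = 11.42 mg/L.

C_s ≈ 11.4 mg/L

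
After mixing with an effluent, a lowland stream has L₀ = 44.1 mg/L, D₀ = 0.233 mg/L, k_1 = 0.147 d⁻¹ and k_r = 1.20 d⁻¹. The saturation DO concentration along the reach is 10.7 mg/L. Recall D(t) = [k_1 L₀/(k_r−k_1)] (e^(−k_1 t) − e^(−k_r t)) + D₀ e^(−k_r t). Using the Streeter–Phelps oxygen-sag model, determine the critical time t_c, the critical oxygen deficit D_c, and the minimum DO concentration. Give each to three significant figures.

With k_r/k_1 = 8.163 and 1 − D₀(k_r−k_1)/(k_1 L₀) = 0.9622,
t_c = ln(8.163 × 0.9622) / (1.20 − 0.147) = ln(7.854) / 1.053 = 2.061/1.053 = 1.957 d.
L(t_c) = L₀ e^(−k_1 t_c) = 44.1 × 0.7500 = 33.07 mg/L, and at the critical point k_r D_c = k_1 L, so D_c = (0.147/1.20) × 33.07 = 4.052 mg/L.
Minimum DO = C_s − D_c = 10.7 − 4.052 = 6.648 mg/L.

t_c ≈ 1.96 d; D_c ≈ 4.05 mg/L; min DO ≈ 6.65 mg/L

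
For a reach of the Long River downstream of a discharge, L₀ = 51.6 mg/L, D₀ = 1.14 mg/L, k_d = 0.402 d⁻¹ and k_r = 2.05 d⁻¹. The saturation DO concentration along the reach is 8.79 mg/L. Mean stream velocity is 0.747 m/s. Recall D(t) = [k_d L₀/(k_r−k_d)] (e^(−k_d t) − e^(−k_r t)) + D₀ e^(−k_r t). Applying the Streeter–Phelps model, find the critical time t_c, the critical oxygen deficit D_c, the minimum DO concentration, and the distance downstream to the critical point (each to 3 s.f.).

At the critical point dD/dt = 0, so k_d L₀ e^(−k_d t) = k_r D. Substituting D(t) from the Streeter–Phelps equation and solving for t gives
t_c = ln[(k_r/k_d)(1 − D₀(k_r−k_d)/(k_d L₀))] / (k_r−k_d).
Here k_r−k_d = 1.648 d⁻¹ and 1 − D₀(k_r−k_d)/(k_d L₀) = 1 − 1.14×1.648/(0.402×51.6) = 0.9094, so
t_c = ln(5.100 × 0.9094) / 1.648 = 1.534 / 1.648 = 0.9309 d.
L(t_c) = L₀ e^(−k_d t_c) = 51.6 × 0.6878 = 35.49 mg/L, and at the critical point k_r D_c = k_d L, so D_c = (0.402/2.05) × 35.49 = 6.960 mg/L.
Minimum DO = C_s − D_c = 8.79 − 6.960 = 1.830 mg/L.
x_c = v t_c = 0.747 m/s × 0.9309 d × 86400 s/d = 60080 m ≈ 60.1 km.

t_c ≈ 0.931 d; D_c ≈ 6.96 mg/L; min DO ≈ 1.83 mg/L; x_c ≈ 60.1 km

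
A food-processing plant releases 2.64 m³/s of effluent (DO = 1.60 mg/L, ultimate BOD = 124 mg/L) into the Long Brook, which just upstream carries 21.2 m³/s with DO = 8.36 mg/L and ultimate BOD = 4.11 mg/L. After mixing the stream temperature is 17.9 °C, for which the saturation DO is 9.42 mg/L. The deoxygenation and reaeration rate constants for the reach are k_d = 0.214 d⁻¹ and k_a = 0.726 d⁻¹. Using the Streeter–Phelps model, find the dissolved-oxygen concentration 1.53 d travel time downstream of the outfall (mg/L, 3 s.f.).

DO ≈ 5.98 mg/L

Mixed DO = (21.2×8.36 + 2.64×1.60)/(21.2+2.64) = 181.5/23.84 = 7.611 mg/L.
Mixed L₀ = (21.2×4.11 + 2.64×124)/(23.84) = 414.5/23.84 = 17.39 mg/L.
Initial deficit D₀ = C_s − DO₀ = 9.42 − 7.611 = 1.809 mg/L.
D(1.53) = [0.214×17.39/(0.726−0.214)](e^(−0.214×1.53) − e^(−0.726×1.53)) + 1.809 e^(−0.726×1.53)
= 7.267 × (0.7208 − 0.3293) + 1.809 × 0.3293 = 3.440 mg/L.
DO = 9.42 − 3.440 = 5.980 mg/L.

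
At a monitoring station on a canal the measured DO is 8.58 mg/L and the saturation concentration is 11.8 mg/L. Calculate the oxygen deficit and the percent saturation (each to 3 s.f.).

D ≈ 3.22 mg/L; 72.7 % saturation

D = C_s − C = 11.8 − 8.58 = 3.22 mg/L.
% saturation = 8.58/11.8 × 100 = 72.7 %.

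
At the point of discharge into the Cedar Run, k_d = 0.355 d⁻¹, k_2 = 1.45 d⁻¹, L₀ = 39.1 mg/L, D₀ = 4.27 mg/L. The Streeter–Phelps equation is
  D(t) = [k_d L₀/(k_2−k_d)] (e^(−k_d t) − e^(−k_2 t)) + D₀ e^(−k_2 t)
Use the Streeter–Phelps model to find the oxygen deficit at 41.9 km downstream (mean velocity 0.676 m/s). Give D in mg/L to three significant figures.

Travel time t = x/v = 41.9 km / (0.676 m/s) = 41900 m / 0.676 m/s = 61980 s = 0.7174 d.
k_d L₀/(k_2−k_d) = 0.355×39.1/(1.45−0.355) = 13.88/1.095 = 12.68 mg/L.
e^(−k_d t) = e^(−0.355×0.7174) = 0.7752; e^(−k_2 t) = e^(−1.45×0.7174) = 0.3534.
D = 12.68 × (0.7752 − 0.3534) + 4.27 × 0.3534 = 5.347 + 1.509 = 6.856 mg/L.

D ≈ 6.86 mg/L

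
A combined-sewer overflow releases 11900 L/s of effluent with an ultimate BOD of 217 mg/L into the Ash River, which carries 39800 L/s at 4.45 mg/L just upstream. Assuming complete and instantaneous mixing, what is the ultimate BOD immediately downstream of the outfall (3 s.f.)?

53.4 mg/L

Flow-weighted mixing: C = (Q_r C_r + Q_w C_w)/(Q_r + Q_w)
= (39800×4.45 + 11900×217)/(39800 + 11900) = 2.759×10^6/51700 = 53.37 mg/L.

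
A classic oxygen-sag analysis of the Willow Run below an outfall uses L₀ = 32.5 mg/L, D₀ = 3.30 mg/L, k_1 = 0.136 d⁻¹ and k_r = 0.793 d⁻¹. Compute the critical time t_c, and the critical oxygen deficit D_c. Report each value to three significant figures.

With k_r/k_1 = 5.831 and 1 − D₀(k_r−k_1)/(k_1 L₀) = 0.5095,
t_c = ln(5.831 × 0.5095) / (0.793 − 0.136) = ln(2.971) / 0.6570 = 1.089/0.6570 = 1.657 d.
L(t_c) = L₀ e^(−k_1 t_c) = 32.5 × 0.7982 = 25.94 mg/L, and at the critical point k_r D_c = k_1 L, so D_c = (0.136/0.793) × 25.94 = 4.449 mg/L.

t_c ≈ 1.66 d; D_c ≈ 4.45 mg/L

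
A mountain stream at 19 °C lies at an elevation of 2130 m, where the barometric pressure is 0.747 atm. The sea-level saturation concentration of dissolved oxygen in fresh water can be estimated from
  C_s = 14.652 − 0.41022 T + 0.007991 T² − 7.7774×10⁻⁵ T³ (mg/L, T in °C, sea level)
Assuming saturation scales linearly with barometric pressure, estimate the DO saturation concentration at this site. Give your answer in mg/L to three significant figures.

At sea level: C_s = 14.652 − 0.41022×19 + 0.007991×19² − 7.7774×10⁻⁵×19³ = 9.209 mg/L.
Pressure correction: C_s' = 9.209 × 0.747 = 6.879 mg/L.

C_s ≈ 6.88 mg/L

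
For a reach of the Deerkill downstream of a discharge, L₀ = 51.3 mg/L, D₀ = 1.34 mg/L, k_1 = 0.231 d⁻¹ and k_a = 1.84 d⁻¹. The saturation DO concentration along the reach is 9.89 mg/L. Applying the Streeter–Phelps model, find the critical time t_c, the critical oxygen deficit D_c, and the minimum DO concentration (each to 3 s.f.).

t_c ≈ 1.16 d; D_c ≈ 4.92 mg/L; min DO ≈ 4.97 mg/L

With k_a/k_1 = 7.965 and 1 − D₀(k_a−k_1)/(k_1 L₀) = 0.8181,
t_c = ln(7.965 × 0.8181) / (1.84 − 0.231) = ln(6.516) / 1.609 = 1.874/1.609 = 1.165 d.
L(t_c) = L₀ e^(−k_1 t_c) = 51.3 × 0.7641 = 39.20 mg/L, and at the critical point k_a D_c = k_1 L, so D_c = (0.231/1.84) × 39.20 = 4.921 mg/L.
Minimum DO = C_s − D_c = 9.89 − 4.921 = 4.969 mg/L.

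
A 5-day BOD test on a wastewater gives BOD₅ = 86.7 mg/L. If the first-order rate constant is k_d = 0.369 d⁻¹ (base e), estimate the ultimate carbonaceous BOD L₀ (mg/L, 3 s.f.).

BOD₅ = L₀(1 − e^(−5k_d)) ⇒ L₀ = BOD₅ / (1 − e^(−5×0.369))
= 86.7 / (1 − 0.1580) = 86.7 / 0.8420 = 103.0 mg/L.

L₀ ≈ 103 mg/L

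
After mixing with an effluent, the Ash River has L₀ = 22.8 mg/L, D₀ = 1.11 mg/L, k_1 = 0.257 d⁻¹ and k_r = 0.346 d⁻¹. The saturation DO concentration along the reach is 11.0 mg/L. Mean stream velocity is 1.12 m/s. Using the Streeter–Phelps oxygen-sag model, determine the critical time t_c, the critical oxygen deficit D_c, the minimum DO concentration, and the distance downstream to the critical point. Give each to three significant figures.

t_c = [1/(k_r−k_1)] ln[(k_r/k_1)(1 − D₀(k_r−k_1)/(k_1 L₀))]
= [1/(0.346−0.257)] ln[(0.346/0.257)(1 − 1.11×0.08900/(0.257×22.8))]
= (1/0.08900) ln[1.346 × 0.9831] = 11.24 × ln(1.324) = 11.24 × 0.2804 = 3.150 d.
D_c = (k_1/k_r) L₀ e^(−k_1 t_c) = (0.257/0.346) × 22.8 × e^(−0.257×3.150) = 0.7428 × 22.8 × 0.4450 = 7.537 mg/L.
Minimum DO = C_s − D_c = 11.0 − 7.537 = 3.463 mg/L.
x_c = v t_c = 1.12 m/s × 3.150 d × 86400 s/d = 304800 m ≈ 305 km.

t_c ≈ 3.15 d; D_c ≈ 7.54 mg/L; min DO ≈ 3.46 mg/L; x_c ≈ 305 km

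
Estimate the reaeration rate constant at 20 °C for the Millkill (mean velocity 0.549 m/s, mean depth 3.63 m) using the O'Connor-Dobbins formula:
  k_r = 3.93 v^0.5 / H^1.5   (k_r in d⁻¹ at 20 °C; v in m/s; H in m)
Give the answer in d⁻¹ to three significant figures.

k_r ≈ 0.421 d⁻¹

k_r = 3.93 × 0.549^0.5 / 3.63^1.5 = 3.93 × 0.7409 / 6.916 = 0.4210 d⁻¹.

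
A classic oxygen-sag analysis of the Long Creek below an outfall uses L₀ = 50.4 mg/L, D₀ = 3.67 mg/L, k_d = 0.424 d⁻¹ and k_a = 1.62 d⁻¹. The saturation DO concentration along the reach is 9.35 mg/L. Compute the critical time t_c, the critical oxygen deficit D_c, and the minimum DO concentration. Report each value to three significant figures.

t_c ≈ 0.929 d; D_c ≈ 8.90 mg/L; min DO ≈ 0.452 mg/L

t_c = [1/(k_a−k_d)] ln[(k_a/k_d)(1 − D₀(k_a−k_d)/(k_d L₀))]
= [1/(1.62−0.424)] ln[(1.62/0.424)(1 − 3.67×1.196/(0.424×50.4))]
= (1/1.196) ln[3.821 × 0.7946] = 0.8361 × ln(3.036) = 0.8361 × 1.111 = 0.9285 d.
D_c = (k_d/k_a) L₀ e^(−k_d t_c) = (0.424/1.62) × 50.4 × e^(−0.424×0.9285) = 0.2617 × 50.4 × 0.6746 = 8.898 mg/L.
Minimum DO = C_s − D_c = 9.35 − 8.898 = 0.4519 mg/L.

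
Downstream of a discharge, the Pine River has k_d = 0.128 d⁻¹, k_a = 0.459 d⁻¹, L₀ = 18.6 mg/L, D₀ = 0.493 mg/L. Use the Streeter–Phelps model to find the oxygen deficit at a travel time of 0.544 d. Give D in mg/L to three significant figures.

D ≈ 1.49 mg/L

k_d L₀/(k_a−k_d) = 0.128×18.6/(0.459−0.128) = 2.381/0.3310 = 7.193 mg/L.
e^(−k_d t) = e^(−0.128×0.5440) = 0.9327; e^(−k_a t) = e^(−0.459×0.5440) = 0.7790.
D = 7.193 × (0.9327 − 0.7790) + 0.493 × 0.7790 = 1.106 + 0.3841 = 1.490 mg/L.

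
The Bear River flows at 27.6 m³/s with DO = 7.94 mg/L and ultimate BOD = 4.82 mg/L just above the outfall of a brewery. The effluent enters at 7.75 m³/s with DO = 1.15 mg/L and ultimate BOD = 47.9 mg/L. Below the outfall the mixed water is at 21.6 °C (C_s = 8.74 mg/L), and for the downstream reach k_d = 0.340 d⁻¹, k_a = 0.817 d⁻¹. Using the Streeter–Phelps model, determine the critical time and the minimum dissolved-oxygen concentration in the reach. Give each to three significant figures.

Mixed DO = (27.6×7.94 + 7.75×1.15)/(27.6+7.75) = 228.1/35.35 = 6.451 mg/L.
Mixed L₀ = (27.6×4.82 + 7.75×47.9)/(35.35) = 504.3/35.35 = 14.26 mg/L.
Initial deficit D₀ = C_s − DO₀ = 8.74 − 6.451 = 2.289 mg/L.
t_c = (1/0.4770) ln[(0.817/0.340)(1 − 2.289×0.4770/(0.340×14.26))] = 2.096 × ln(1.862) = 1.303 d.
D_c = (0.340/0.817) × 14.26 × e^(−0.340×1.303) = 0.4162 × 14.26 × 0.6420 = 3.811 mg/L.
Minimum DO = 8.74 − 3.811 = 4.929 mg/L.

t_c ≈ 1.30 d; minimum DO ≈ 4.93 mg/L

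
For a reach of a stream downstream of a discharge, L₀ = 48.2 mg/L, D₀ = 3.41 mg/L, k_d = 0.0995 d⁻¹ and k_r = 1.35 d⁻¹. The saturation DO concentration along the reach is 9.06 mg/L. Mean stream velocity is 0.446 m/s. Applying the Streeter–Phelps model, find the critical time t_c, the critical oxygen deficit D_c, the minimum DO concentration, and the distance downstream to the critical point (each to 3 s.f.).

t_c ≈ 0.326 d; D_c ≈ 3.44 mg/L; min DO ≈ 5.62 mg/L; x_c ≈ 12.6 km

At the critical point dD/dt = 0, so k_d L₀ e^(−k_d t) = k_r D. Substituting D(t) from the Streeter–Phelps equation and solving for t gives
t_c = ln[(k_r/k_d)(1 − D₀(k_r−k_d)/(k_d L₀))] / (k_r−k_d).
Here k_r−k_d = 1.251 d⁻¹ and 1 − D₀(k_r−k_d)/(k_d L₀) = 1 − 3.41×1.251/(0.0995×48.2) = 0.1109, so
t_c = ln(13.57 × 0.1109) / 1.251 = 0.4083 / 1.251 = 0.3265 d.
L(t_c) = L₀ e^(−k_d t_c) = 48.2 × 0.9680 = 46.66 mg/L, and at the critical point k_r D_c = k_d L, so D_c = (0.0995/1.35) × 46.66 = 3.439 mg/L.
Minimum DO = C_s − D_c = 9.06 − 3.439 = 5.621 mg/L.
x_c = v t_c = 0.446 m/s × 0.3265 d × 86400 s/d = 12580 m ≈ 12.6 km.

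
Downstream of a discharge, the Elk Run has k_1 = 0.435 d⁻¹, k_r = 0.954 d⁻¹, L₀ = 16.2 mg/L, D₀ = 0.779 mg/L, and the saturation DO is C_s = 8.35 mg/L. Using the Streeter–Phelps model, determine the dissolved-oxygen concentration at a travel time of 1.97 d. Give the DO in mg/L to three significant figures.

k_1 L₀/(k_r−k_1) = 0.435×16.2/(0.954−0.435) = 7.047/0.5190 = 13.58 mg/L.
e^(−k_1 t) = e^(−0.435×1.970) = 0.4245; e^(−k_r t) = e^(−0.954×1.970) = 0.1527.
D = 13.58 × (0.4245 − 0.1527) + 0.779 × 0.1527 = 3.690 + 0.1189 = 3.809 mg/L.
DO = C_s − D = 8.35 − 3.809 = 4.541 mg/L.

DO ≈ 4.54 mg/L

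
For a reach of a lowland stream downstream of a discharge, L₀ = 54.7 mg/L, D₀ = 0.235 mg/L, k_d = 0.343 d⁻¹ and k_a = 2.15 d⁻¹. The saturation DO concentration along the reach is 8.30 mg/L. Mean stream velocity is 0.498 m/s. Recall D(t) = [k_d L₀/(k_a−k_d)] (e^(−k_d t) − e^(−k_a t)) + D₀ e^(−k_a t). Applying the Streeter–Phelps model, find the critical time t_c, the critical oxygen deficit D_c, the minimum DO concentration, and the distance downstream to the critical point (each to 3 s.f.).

t_c = [1/(k_a−k_d)] ln[(k_a/k_d)(1 − D₀(k_a−k_d)/(k_d L₀))]
= [1/(2.15−0.343)] ln[(2.15/0.343)(1 − 0.235×1.807/(0.343×54.7))]
= (1/1.807) ln[6.268 × 0.9774] = 0.5534 × ln(6.126) = 0.5534 × 1.813 = 1.003 d.
D_c = (k_d/k_a) L₀ e^(−k_d t_c) = (0.343/2.15) × 54.7 × e^(−0.343×1.003) = 0.1595 × 54.7 × 0.7089 = 6.186 mg/L.
Minimum DO = C_s − D_c = 8.30 − 6.186 = 2.114 mg/L.
x_c = v t_c = 0.498 m/s × 1.003 d × 86400 s/d = 43160 m ≈ 43.2 km.

t_c ≈ 1.00 d; D_c ≈ 6.19 mg/L; min DO ≈ 2.11 mg/L; x_c ≈ 43.2 km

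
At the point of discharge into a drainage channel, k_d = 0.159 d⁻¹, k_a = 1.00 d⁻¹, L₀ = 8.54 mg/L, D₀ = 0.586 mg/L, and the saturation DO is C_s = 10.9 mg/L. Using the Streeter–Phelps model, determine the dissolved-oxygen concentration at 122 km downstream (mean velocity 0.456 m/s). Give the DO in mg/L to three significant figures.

DO ≈ 9.96 mg/L

Travel time t = x/v = 122 km / (0.456 m/s) = 122000 m / 0.456 m/s = 267500 s = 3.097 d.
k_d L₀/(k_a−k_d) = 0.159×8.54/(1.00−0.159) = 1.358/0.8410 = 1.615 mg/L.
e^(−k_d t) = e^(−0.159×3.097) = 0.6112; e^(−k_a t) = e^(−1.00×3.097) = 0.04520.
D = 1.615 × (0.6112 − 0.04520) + 0.586 × 0.04520 = 0.9138 + 0.02649 = 0.9403 mg/L.
DO = C_s − D = 10.9 − 0.9403 = 9.960 mg/L.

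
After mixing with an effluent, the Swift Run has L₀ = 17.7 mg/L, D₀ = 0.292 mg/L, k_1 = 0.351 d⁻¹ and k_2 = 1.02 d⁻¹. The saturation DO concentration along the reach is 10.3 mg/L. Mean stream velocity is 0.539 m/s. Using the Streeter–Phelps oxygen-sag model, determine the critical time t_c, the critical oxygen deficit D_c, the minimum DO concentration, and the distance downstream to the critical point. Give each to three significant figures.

At the critical point dD/dt = 0, so k_1 L₀ e^(−k_1 t) = k_2 D. Substituting D(t) from the Streeter–Phelps equation and solving for t gives
t_c = ln[(k_2/k_1)(1 − D₀(k_2−k_1)/(k_1 L₀))] / (k_2−k_1).
Here k_2−k_1 = 0.6690 d⁻¹ and 1 − D₀(k_2−k_1)/(k_1 L₀) = 1 − 0.292×0.6690/(0.351×17.7) = 0.9686, so
t_c = ln(2.906 × 0.9686) / 0.6690 = 1.035 / 0.6690 = 1.547 d.
L(t_c) = L₀ e^(−k_1 t_c) = 17.7 × 0.5810 = 10.28 mg/L, and at the critical point k_2 D_c = k_1 L, so D_c = (0.351/1.02) × 10.28 = 3.539 mg/L.
Minimum DO = C_s − D_c = 10.3 − 3.539 = 6.761 mg/L.
x_c = v t_c = 0.539 m/s × 1.547 d × 86400 s/d = 72030 m ≈ 72.0 km.

t_c ≈ 1.55 d; D_c ≈ 3.54 mg/L; min DO ≈ 6.76 mg/L; x_c ≈ 72.0 km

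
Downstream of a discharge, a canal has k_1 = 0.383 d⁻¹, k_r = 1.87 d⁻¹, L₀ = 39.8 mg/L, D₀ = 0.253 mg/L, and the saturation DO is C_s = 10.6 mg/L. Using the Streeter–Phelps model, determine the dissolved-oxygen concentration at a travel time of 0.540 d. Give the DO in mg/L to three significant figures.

k_1 L₀/(k_r−k_1) = 0.383×39.8/(1.87−0.383) = 15.24/1.487 = 10.25 mg/L.
e^(−k_1 t) = e^(−0.383×0.5400) = 0.8132; e^(−k_r t) = e^(−1.87×0.5400) = 0.3643.
D = 10.25 × (0.8132 − 0.3643) + 0.253 × 0.3643 = 4.601 + 0.09217 = 4.694 mg/L.
DO = C_s − D = 10.6 − 4.694 = 5.906 mg/L.

DO ≈ 5.91 mg/L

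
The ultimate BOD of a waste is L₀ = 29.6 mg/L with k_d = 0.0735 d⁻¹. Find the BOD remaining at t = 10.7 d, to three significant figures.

L_t = L₀ e^(−k_d t) = 29.6 × e^(−0.0735×10.7) = 29.6 × 0.4555 = 13.48 mg/L.

L ≈ 13.5 mg/L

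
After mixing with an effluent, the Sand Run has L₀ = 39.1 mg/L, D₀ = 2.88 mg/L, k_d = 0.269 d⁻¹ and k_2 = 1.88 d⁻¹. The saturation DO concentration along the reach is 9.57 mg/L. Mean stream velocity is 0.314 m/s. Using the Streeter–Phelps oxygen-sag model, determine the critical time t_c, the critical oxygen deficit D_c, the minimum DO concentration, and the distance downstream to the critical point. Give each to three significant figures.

t_c ≈ 0.846 d; D_c ≈ 4.46 mg/L; min DO ≈ 5.11 mg/L; x_c ≈ 22.9 km

With k_2/k_d = 6.989 and 1 − D₀(k_2−k_d)/(k_d L₀) = 0.5589,
t_c = ln(6.989 × 0.5589) / (1.88 − 0.269) = ln(3.906) / 1.611 = 1.362/1.611 = 0.8457 d.
D_c = (k_d/k_2) L₀ e^(−k_d t_c) = (0.269/1.88) × 39.1 × e^(−0.269×0.8457) = 0.1431 × 39.1 × 0.7965 = 4.456 mg/L.
Minimum DO = C_s − D_c = 9.57 − 4.456 = 5.114 mg/L.
x_c = v t_c = 0.314 m/s × 0.8457 d × 86400 s/d = 22940 m ≈ 22.9 km.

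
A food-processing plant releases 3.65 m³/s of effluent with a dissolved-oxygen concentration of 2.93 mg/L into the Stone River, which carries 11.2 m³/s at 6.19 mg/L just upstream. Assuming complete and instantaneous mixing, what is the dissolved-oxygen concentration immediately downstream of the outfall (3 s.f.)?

5.39 mg/L

Flow-weighted mixing: C = (Q_r C_r + Q_w C_w)/(Q_r + Q_w)
= (11.2×6.19 + 3.65×2.93)/(11.2 + 3.65) = 80.02/14.85 = 5.389 mg/L.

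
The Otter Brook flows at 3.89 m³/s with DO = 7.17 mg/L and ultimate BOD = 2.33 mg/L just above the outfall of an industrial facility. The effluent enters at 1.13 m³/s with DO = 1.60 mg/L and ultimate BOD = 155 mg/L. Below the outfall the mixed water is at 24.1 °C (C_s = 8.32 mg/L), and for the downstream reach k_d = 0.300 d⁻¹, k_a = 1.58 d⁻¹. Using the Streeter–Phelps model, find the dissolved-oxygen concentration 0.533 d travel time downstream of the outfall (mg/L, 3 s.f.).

DO ≈ 3.66 mg/L

Mixed DO = (3.89×7.17 + 1.13×1.60)/(3.89+1.13) = 29.70/5.020 = 5.916 mg/L.
Mixed L₀ = (3.89×2.33 + 1.13×155)/(5.020) = 184.2/5.020 = 36.70 mg/L.
Initial deficit D₀ = C_s − DO₀ = 8.32 − 5.916 = 2.404 mg/L.
D(0.533) = [0.300×36.70/(1.58−0.300)](e^(−0.300×0.533) − e^(−1.58×0.533)) + 2.404 e^(−1.58×0.533)
= 8.601 × (0.8522 − 0.4308) + 2.404 × 0.4308 = 4.660 mg/L.
DO = 8.32 − 4.660 = 3.660 mg/L.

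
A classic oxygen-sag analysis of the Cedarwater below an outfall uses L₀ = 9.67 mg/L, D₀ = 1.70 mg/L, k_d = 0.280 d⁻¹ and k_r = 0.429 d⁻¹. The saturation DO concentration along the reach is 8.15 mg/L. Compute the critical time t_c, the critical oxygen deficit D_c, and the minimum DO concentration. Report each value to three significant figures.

t_c ≈ 2.20 d; D_c ≈ 3.40 mg/L; min DO ≈ 4.75 mg/L

With k_r/k_d = 1.532 and 1 − D₀(k_r−k_d)/(k_d L₀) = 0.9064,
t_c = ln(1.532 × 0.9064) / (0.429 − 0.280) = ln(1.389) / 0.1490 = 0.3284/0.1490 = 2.204 d.
L(t_c) = L₀ e^(−k_d t_c) = 9.67 × 0.5394 = 5.216 mg/L, and at the critical point k_r D_c = k_d L, so D_c = (0.280/0.429) × 5.216 = 3.405 mg/L.
Minimum DO = C_s − D_c = 8.15 − 3.405 = 4.745 mg/L.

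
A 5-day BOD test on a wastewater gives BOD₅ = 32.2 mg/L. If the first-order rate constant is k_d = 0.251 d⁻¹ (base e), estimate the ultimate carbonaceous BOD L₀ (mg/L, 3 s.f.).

BOD₅ = L₀(1 − e^(−5k_d)) ⇒ L₀ = BOD₅ / (1 − e^(−5×0.251))
= 32.2 / (1 − 0.2851) = 32.2 / 0.7149 = 45.04 mg/L.

L₀ ≈ 45.0 mg/L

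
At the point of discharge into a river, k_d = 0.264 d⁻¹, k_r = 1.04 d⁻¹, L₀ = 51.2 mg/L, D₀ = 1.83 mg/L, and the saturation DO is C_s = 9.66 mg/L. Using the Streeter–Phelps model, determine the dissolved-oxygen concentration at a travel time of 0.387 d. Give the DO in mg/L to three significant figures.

DO ≈ 4.36 mg/L

k_d L₀/(k_r−k_d) = 0.264×51.2/(1.04−0.264) = 13.52/0.7760 = 17.42 mg/L.
e^(−k_d t) = e^(−0.264×0.3870) = 0.9029; e^(−k_r t) = e^(−1.04×0.3870) = 0.6687.
D = 17.42 × (0.9029 − 0.6687) + 1.83 × 0.6687 = 4.080 + 1.224 = 5.303 mg/L.
DO = C_s − D = 9.66 − 5.303 = 4.357 mg/L.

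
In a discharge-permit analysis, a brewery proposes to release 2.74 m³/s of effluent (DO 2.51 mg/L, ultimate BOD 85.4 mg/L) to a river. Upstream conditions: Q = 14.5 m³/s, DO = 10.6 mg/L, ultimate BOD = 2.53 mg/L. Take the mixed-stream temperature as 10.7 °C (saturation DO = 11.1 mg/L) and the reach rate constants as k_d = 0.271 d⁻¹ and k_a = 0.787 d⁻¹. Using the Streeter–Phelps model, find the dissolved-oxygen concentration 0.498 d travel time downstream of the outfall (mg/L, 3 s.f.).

Mixed DO = (14.5×10.6 + 2.74×2.51)/(14.5+2.74) = 160.6/17.24 = 9.314 mg/L.
Mixed L₀ = (14.5×2.53 + 2.74×85.4)/(17.24) = 270.7/17.24 = 15.70 mg/L.
Initial deficit D₀ = C_s − DO₀ = 11.1 − 9.314 = 1.786 mg/L.
D(0.498) = [0.271×15.70/(0.787−0.271)](e^(−0.271×0.498) − e^(−0.787×0.498)) + 1.786 e^(−0.787×0.498)
= 8.246 × (0.8738 − 0.6758) + 1.786 × 0.6758 = 2.839 mg/L.
DO = 11.1 − 2.839 = 8.261 mg/L.

DO ≈ 8.26 mg/L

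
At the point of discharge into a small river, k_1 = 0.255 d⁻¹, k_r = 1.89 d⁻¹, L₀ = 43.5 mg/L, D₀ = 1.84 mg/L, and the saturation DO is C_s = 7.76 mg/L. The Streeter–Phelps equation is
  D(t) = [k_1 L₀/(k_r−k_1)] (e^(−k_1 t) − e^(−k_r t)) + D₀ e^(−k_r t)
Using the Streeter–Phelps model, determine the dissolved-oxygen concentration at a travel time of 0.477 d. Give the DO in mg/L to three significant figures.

DO ≈ 3.76 mg/L

k_1 L₀/(k_r−k_1) = 0.255×43.5/(1.89−0.255) = 11.09/1.635 = 6.784 mg/L.
e^(−k_1 t) = e^(−0.255×0.4770) = 0.8855; e^(−k_r t) = e^(−1.89×0.4770) = 0.4059.
D = 6.784 × (0.8855 − 0.4059) + 1.84 × 0.4059 = 3.253 + 0.7469 = 4.000 mg/L.
DO = C_s − D = 7.76 − 4.000 = 3.760 mg/L.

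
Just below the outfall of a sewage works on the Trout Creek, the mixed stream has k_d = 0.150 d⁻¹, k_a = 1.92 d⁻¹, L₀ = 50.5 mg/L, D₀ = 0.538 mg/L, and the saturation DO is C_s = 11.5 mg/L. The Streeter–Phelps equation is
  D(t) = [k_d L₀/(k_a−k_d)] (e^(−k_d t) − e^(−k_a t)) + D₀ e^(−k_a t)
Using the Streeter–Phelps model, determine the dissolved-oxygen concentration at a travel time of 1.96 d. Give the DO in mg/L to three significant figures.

k_d L₀/(k_a−k_d) = 0.150×50.5/(1.92−0.150) = 7.575/1.770 = 4.280 mg/L.
e^(−k_d t) = e^(−0.150×1.960) = 0.7453; e^(−k_a t) = e^(−1.92×1.960) = 0.02321.
D = 4.280 × (0.7453 − 0.02321) + 0.538 × 0.02321 = 3.090 + 0.01249 = 3.103 mg/L.
DO = C_s − D = 11.5 − 3.103 = 8.397 mg/L.

DO ≈ 8.40 mg/L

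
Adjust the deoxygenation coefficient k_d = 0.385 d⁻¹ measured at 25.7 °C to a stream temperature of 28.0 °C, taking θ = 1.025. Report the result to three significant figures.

k_d(T₂) = k_d(T₁) · θ^(T₂−T₁) = 0.385 × 1.025^(28.0−25.7)
= 0.385 × 1.025^2.30 = 0.385 × 1.058 = 0.4075 d⁻¹.

k_d ≈ 0.407 d⁻¹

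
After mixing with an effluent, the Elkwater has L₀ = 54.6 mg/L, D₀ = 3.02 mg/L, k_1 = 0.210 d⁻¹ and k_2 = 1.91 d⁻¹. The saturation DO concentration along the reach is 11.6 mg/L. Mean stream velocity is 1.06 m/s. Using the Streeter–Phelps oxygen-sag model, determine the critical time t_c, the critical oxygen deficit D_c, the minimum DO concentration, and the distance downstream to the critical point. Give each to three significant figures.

t_c ≈ 0.949 d; D_c ≈ 4.92 mg/L; min DO ≈ 6.68 mg/L; x_c ≈ 86.9 km

t_c = [1/(k_2−k_1)] ln[(k_2/k_1)(1 − D₀(k_2−k_1)/(k_1 L₀))]
= [1/(1.91−0.210)] ln[(1.91/0.210)(1 − 3.02×1.700/(0.210×54.6))]
= (1/1.700) ln[9.095 × 0.5522] = 0.5882 × ln(5.023) = 0.5882 × 1.614 = 0.9494 d.
D_c = (k_1/k_2) L₀ e^(−k_1 t_c) = (0.210/1.91) × 54.6 × e^(−0.210×0.9494) = 0.1099 × 54.6 × 0.8192 = 4.918 mg/L.
Minimum DO = C_s − D_c = 11.6 − 4.918 = 6.682 mg/L.
x_c = v t_c = 1.06 m/s × 0.9494 d × 86400 s/d = 86950 m ≈ 86.9 km.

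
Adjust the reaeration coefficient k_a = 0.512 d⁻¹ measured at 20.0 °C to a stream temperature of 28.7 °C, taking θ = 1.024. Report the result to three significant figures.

k_a ≈ 0.629 d⁻¹

k_a(T₂) = k_a(T₁) · θ^(T₂−T₁) = 0.512 × 1.024^(28.7−20.0)
= 0.512 × 1.024^8.70 = 0.512 × 1.229 = 0.6293 d⁻¹.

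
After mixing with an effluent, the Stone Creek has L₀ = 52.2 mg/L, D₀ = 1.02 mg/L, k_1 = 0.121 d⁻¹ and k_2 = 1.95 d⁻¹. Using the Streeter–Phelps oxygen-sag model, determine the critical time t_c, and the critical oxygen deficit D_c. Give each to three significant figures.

t_c ≈ 1.33 d; D_c ≈ 2.76 mg/L

With k_2/k_1 = 16.12 and 1 − D₀(k_2−k_1)/(k_1 L₀) = 0.7046,
t_c = ln(16.12 × 0.7046) / (1.95 − 0.121) = ln(11.36) / 1.829 = 2.430/1.829 = 1.328 d.
D_c = (k_1/k_2) L₀ e^(−k_1 t_c) = (0.121/1.95) × 52.2 × e^(−0.121×1.328) = 0.06205 × 52.2 × 0.8515 = 2.758 mg/L.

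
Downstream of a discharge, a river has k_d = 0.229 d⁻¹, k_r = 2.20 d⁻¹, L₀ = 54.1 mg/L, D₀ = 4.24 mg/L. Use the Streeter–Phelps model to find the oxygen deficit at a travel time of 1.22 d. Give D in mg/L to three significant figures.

k_d L₀/(k_r−k_d) = 0.229×54.1/(2.20−0.229) = 12.39/1.971 = 6.286 mg/L.
e^(−k_d t) = e^(−0.229×1.220) = 0.7563; e^(−k_r t) = e^(−2.20×1.220) = 0.06829.
D = 6.286 × (0.7563 − 0.06829) + 4.24 × 0.06829 = 4.324 + 0.2895 = 4.614 mg/L.

D ≈ 4.61 mg/L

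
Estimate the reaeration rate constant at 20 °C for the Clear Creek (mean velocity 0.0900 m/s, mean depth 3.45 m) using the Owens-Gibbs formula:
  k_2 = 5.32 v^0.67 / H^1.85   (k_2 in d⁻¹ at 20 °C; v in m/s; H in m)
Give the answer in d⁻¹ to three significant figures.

k_2 = 5.32 × 0.0900^0.67 / 3.45^1.85 = 5.32 × 0.1992 / 9.885 = 0.1072 d⁻¹.

k_2 ≈ 0.107 d⁻¹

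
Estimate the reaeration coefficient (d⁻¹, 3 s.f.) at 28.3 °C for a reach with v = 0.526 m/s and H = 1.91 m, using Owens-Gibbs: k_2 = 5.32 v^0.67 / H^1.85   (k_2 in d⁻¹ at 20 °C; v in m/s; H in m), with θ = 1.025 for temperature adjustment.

k_2 ≈ 1.28 d⁻¹

k_2(20) = 5.32 × 0.526^0.67 / 1.91^1.85 = 5.32 × 0.6502 / 3.311 = 1.045 d⁻¹.
k_2(28.3) = 1.045 × 1.025^(28.3−20) = 1.045 × 1.227 = 1.283 d⁻¹.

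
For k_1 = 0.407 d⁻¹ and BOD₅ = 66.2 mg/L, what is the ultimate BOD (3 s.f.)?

BOD₅ = L₀(1 − e^(−5k_1)) ⇒ L₀ = BOD₅ / (1 − e^(−5×0.407))
= 66.2 / (1 − 0.1307) = 66.2 / 0.8693 = 76.15 mg/L.

L₀ ≈ 76.2 mg/L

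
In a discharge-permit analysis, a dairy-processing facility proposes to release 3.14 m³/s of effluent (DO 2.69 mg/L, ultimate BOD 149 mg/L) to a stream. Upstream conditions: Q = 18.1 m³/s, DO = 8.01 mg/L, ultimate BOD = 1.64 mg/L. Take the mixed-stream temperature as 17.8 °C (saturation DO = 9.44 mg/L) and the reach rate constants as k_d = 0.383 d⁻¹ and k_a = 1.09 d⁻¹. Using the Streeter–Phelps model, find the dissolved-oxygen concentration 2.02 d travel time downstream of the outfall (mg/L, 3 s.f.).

DO ≈ 4.74 mg/L

Mixed DO = (18.1×8.01 + 3.14×2.69)/(18.1+3.14) = 153.4/21.24 = 7.224 mg/L.
Mixed L₀ = (18.1×1.64 + 3.14×149)/(21.24) = 497.5/21.24 = 23.42 mg/L.
Initial deficit D₀ = C_s − DO₀ = 9.44 − 7.224 = 2.216 mg/L.
D(2.02) = [0.383×23.42/(1.09−0.383)](e^(−0.383×2.02) − e^(−1.09×2.02)) + 2.216 e^(−1.09×2.02)
= 12.69 × (0.4613 − 0.1106) + 2.216 × 0.1106 = 4.696 mg/L.
DO = 9.44 − 4.696 = 4.744 mg/L.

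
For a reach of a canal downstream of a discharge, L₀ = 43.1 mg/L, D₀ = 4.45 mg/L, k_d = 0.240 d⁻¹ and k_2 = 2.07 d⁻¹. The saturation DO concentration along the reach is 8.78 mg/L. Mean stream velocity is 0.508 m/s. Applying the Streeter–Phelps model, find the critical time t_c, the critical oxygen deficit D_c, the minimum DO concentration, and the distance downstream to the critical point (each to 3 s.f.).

t_c ≈ 0.332 d; D_c ≈ 4.61 mg/L; min DO ≈ 4.17 mg/L; x_c ≈ 14.6 km

t_c = [1/(k_2−k_d)] ln[(k_2/k_d)(1 − D₀(k_2−k_d)/(k_d L₀))]
= [1/(2.07−0.240)] ln[(2.07/0.240)(1 − 4.45×1.830/(0.240×43.1))]
= (1/1.830) ln[8.625 × 0.2127] = 0.5464 × ln(1.835) = 0.5464 × 0.6069 = 0.3317 d.
D_c = (k_d/k_2) L₀ e^(−k_d t_c) = (0.240/2.07) × 43.1 × e^(−0.240×0.3317) = 0.1159 × 43.1 × 0.9235 = 4.615 mg/L.
Minimum DO = C_s − D_c = 8.78 − 4.615 = 4.165 mg/L.
x_c = v t_c = 0.508 m/s × 0.3317 d × 86400 s/d = 14560 m ≈ 14.6 km.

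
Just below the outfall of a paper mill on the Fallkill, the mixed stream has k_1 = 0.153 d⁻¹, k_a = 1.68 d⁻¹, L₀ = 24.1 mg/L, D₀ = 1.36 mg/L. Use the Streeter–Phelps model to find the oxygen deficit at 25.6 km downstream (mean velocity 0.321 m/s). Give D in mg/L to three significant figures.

Travel time t = x/v = 25.6 km / (0.321 m/s) = 25600 m / 0.321 m/s = 79750 s = 0.9230 d.
k_1 L₀/(k_a−k_1) = 0.153×24.1/(1.68−0.153) = 3.687/1.527 = 2.415 mg/L.
e^(−k_1 t) = e^(−0.153×0.9230) = 0.8683; e^(−k_a t) = e^(−1.68×0.9230) = 0.2121.
D = 2.415 × (0.8683 − 0.2121) + 1.36 × 0.2121 = 1.585 + 0.2885 = 1.873 mg/L.

D ≈ 1.87 mg/L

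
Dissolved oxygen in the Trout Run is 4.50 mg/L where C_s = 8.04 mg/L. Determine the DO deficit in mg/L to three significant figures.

D = C_s − C = 8.04 − 4.50 = 3.54 mg/L.

D ≈ 3.54 mg/L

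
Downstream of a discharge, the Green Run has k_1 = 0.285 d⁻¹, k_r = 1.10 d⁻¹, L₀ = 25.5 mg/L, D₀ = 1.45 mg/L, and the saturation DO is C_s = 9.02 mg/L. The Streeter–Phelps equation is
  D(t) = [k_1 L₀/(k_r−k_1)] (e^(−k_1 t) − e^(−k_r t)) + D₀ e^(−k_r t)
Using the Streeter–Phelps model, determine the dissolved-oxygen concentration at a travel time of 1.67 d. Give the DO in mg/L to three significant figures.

DO ≈ 4.67 mg/L

k_1 L₀/(k_r−k_1) = 0.285×25.5/(1.10−0.285) = 7.267/0.8150 = 8.917 mg/L.
e^(−k_1 t) = e^(−0.285×1.670) = 0.6213; e^(−k_r t) = e^(−1.10×1.670) = 0.1593.
D = 8.917 × (0.6213 − 0.1593) + 1.45 × 0.1593 = 4.120 + 0.2310 = 4.351 mg/L.
DO = C_s − D = 9.02 − 4.351 = 4.669 mg/L.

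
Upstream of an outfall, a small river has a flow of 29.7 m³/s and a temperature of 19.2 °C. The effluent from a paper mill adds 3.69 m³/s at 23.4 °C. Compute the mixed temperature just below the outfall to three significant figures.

19.7 °C

Flow-weighted mixing: C = (Q_r C_r + Q_w C_w)/(Q_r + Q_w)
= (29.7×19.2 + 3.69×23.4)/(29.7 + 3.69) = 656.6/33.39 = 19.66 °C.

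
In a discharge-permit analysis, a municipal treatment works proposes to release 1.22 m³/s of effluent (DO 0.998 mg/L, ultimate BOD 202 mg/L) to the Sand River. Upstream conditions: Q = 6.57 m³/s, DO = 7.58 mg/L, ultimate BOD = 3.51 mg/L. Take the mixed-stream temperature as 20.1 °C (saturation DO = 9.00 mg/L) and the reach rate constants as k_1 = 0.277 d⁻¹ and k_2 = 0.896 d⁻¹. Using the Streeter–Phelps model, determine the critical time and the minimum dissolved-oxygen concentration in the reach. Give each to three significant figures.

Mixed DO = (6.57×7.58 + 1.22×0.998)/(6.57+1.22) = 51.02/7.790 = 6.549 mg/L.
Mixed L₀ = (6.57×3.51 + 1.22×202)/(7.790) = 269.5/7.790 = 34.60 mg/L.
Initial deficit D₀ = C_s − DO₀ = 9.00 − 6.549 = 2.451 mg/L.
t_c = (1/0.6190) ln[(0.896/0.277)(1 − 2.451×0.6190/(0.277×34.60))] = 1.616 × ln(2.723) = 1.618 d.
D_c = (0.277/0.896) × 34.60 × e^(−0.277×1.618) = 0.3092 × 34.60 × 0.6388 = 6.832 mg/L.
Minimum DO = 9.00 − 6.832 = 2.168 mg/L.

t_c ≈ 1.62 d; minimum DO ≈ 2.17 mg/L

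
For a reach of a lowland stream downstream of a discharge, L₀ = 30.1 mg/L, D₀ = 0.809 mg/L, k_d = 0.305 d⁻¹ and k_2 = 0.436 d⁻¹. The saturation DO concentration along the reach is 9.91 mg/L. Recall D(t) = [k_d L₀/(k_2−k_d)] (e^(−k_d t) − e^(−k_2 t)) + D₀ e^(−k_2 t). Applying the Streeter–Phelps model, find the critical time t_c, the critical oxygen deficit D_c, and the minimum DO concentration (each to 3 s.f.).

At the critical point dD/dt = 0, so k_d L₀ e^(−k_d t) = k_2 D. Substituting D(t) from the Streeter–Phelps equation and solving for t gives
t_c = ln[(k_2/k_d)(1 − D₀(k_2−k_d)/(k_d L₀))] / (k_2−k_d).
Here k_2−k_d = 0.1310 d⁻¹ and 1 − D₀(k_2−k_d)/(k_d L₀) = 1 − 0.809×0.1310/(0.305×30.1) = 0.9885, so
t_c = ln(1.430 × 0.9885) / 0.1310 = 0.3457 / 0.1310 = 2.639 d.
D_c = (k_d/k_2) L₀ e^(−k_d t_c) = (0.305/0.436) × 30.1 × e^(−0.305×2.639) = 0.6995 × 30.1 × 0.4471 = 9.415 mg/L.
Minimum DO = C_s − D_c = 9.91 − 9.415 = 0.4953 mg/L.

t_c ≈ 2.64 d; D_c ≈ 9.41 mg/L; min DO ≈ 0.495 mg/L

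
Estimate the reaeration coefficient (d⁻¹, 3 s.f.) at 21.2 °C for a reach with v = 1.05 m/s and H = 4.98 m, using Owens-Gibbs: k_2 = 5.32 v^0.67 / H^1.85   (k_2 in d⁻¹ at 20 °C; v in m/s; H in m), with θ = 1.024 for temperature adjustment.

k_2(20) = 5.32 × 1.05^0.67 / 4.98^1.85 = 5.32 × 1.033 / 19.49 = 0.2820 d⁻¹.
k_2(21.2) = 0.2820 × 1.024^(21.2−20) = 0.2820 × 1.029 = 0.2901 d⁻¹.

k_2 ≈ 0.290 d⁻¹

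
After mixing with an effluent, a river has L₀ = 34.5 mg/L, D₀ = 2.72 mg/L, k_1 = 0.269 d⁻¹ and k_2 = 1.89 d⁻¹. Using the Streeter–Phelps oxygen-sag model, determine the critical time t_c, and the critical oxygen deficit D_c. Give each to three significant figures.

t_c ≈ 0.805 d; D_c ≈ 3.95 mg/L

t_c = [1/(k_2−k_1)] ln[(k_2/k_1)(1 − D₀(k_2−k_1)/(k_1 L₀))]
= [1/(1.89−0.269)] ln[(1.89/0.269)(1 − 2.72×1.621/(0.269×34.5))]
= (1/1.621) ln[7.026 × 0.5249] = 0.6169 × ln(3.688) = 0.6169 × 1.305 = 0.8051 d.
D_c = (k_1/k_2) L₀ e^(−k_1 t_c) = (0.269/1.89) × 34.5 × e^(−0.269×0.8051) = 0.1423 × 34.5 × 0.8053 = 3.954 mg/L.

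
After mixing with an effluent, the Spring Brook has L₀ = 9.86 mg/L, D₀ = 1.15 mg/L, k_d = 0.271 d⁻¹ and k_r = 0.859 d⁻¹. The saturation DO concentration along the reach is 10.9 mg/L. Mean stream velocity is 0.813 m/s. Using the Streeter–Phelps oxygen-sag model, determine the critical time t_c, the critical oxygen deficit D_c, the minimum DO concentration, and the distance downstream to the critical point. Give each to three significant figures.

With k_r/k_d = 3.170 and 1 − D₀(k_r−k_d)/(k_d L₀) = 0.7469,
t_c = ln(3.170 × 0.7469) / (0.859 − 0.271) = ln(2.368) / 0.5880 = 0.8619/0.5880 = 1.466 d.
D_c = (k_d/k_r) L₀ e^(−k_d t_c) = (0.271/0.859) × 9.86 × e^(−0.271×1.466) = 0.3155 × 9.86 × 0.6722 = 2.091 mg/L.
Minimum DO = C_s − D_c = 10.9 − 2.091 = 8.809 mg/L.
x_c = v t_c = 0.813 m/s × 1.466 d × 86400 s/d = 103000 m ≈ 103 km.

t_c ≈ 1.47 d; D_c ≈ 2.09 mg/L; min DO ≈ 8.81 mg/L; x_c ≈ 103 km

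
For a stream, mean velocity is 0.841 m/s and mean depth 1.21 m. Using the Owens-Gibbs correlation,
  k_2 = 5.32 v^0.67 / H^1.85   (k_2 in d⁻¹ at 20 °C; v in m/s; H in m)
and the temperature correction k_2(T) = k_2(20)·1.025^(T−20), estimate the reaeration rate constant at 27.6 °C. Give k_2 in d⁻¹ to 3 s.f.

k_2 ≈ 4.02 d⁻¹

k_2(20) = 5.32 × 0.841^0.67 / 1.21^1.85 = 5.32 × 0.8905 / 1.423 = 3.329 d⁻¹.
k_2(27.6) = 3.329 × 1.025^(27.6−20) = 3.329 × 1.206 = 4.017 d⁻¹.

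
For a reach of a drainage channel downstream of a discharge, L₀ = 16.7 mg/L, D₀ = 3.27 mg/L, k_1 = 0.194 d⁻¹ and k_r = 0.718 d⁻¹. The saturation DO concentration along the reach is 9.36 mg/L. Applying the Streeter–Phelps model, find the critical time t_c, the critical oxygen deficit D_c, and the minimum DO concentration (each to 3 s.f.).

t_c ≈ 1.06 d; D_c ≈ 3.67 mg/L; min DO ≈ 5.69 mg/L

With k_r/k_1 = 3.701 and 1 − D₀(k_r−k_1)/(k_1 L₀) = 0.4711,
t_c = ln(3.701 × 0.4711) / (0.718 − 0.194) = ln(1.744) / 0.5240 = 0.5560/0.5240 = 1.061 d.
D_c = (k_1/k_r) L₀ e^(−k_1 t_c) = (0.194/0.718) × 16.7 × e^(−0.194×1.061) = 0.2702 × 16.7 × 0.8140 = 3.673 mg/L.
Minimum DO = C_s − D_c = 9.36 − 3.673 = 5.687 mg/L.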